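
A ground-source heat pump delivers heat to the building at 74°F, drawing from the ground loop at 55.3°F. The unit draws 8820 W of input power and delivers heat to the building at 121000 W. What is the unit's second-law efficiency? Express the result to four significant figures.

COP_actual = Q̇_H/Ẇ = 121000/8820 = 13.72.
In absolute terms T_C = 286.09 K and T_H = 296.48 K, so ΔT = 10.39 K.
COP_Carnot = T_H/ΔT = 296.48/10.39 = 28.54.
η_II = COP_actual/COP_Carnot = 13.72/28.54 = 0.4807.

0.4807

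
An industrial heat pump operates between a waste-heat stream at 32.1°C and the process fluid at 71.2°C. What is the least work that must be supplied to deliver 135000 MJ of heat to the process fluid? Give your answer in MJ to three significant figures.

In absolute terms T_C = 305.25 K and T_H = 344.35 K, so ΔT = 39.10 K.
The reversible limit is COP_HP = T_H/ΔT = 8.807, so W_min = Q_H/COP = Q_H·ΔT/T_H.
W_min = 135000 × 39.10/344.35 = 15330 MJ.

15300 MJ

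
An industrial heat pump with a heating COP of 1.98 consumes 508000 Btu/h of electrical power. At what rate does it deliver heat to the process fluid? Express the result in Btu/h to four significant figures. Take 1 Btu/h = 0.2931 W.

1006000 Btu/h

Q̇_H = COP_HP × Ẇ = 1.98 × 508000 = 1006000 Btu/h.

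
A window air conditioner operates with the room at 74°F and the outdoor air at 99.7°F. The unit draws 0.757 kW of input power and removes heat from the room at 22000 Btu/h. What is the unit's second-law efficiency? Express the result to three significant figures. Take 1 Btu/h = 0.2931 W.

Converting, Q̇_C = 22000 Btu/h = 6.448 kW, so COP_actual = Q̇_C/Ẇ = 6.448/0.7570 = 8.518.
In absolute terms T_C = 296.48 K and T_H = 310.76 K, so ΔT = 14.28 K.
COP_Carnot = T_C/ΔT = 296.48/14.28 = 20.77.
η_II = COP_actual/COP_Carnot = 8.518/20.77 = 0.4102.

0.410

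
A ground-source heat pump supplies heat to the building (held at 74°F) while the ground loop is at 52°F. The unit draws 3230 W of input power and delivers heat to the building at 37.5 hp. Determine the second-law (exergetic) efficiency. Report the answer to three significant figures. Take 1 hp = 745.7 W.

0.357

Converting, Q̇_H = 37.50 hp = 27960 W, so COP_actual = Q̇_H/Ẇ = 27960/3230 = 8.658.
In absolute terms T_C = 284.26 K and T_H = 296.48 K, so ΔT = 12.22 K.
COP_Carnot = T_H/ΔT = 296.48/12.22 = 24.26.
η_II = COP_actual/COP_Carnot = 8.658/24.26 = 0.3569.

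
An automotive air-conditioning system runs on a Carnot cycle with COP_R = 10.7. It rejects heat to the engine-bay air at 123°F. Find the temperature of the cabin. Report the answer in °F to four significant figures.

73.20 °F

For a Carnot refrigerator COP_R = T_C/(T_H − T_C), so T_C = COP·T_H/(1 + COP).
With T_H = 323.71 K, T_C = 10.7 × 323.71/11.70 = 296.04 K.
Converting, 296.04 K = 73.20°F.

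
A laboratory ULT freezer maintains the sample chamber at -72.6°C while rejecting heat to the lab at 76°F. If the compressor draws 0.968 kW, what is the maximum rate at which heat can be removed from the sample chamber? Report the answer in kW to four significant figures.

In absolute terms T_C = 200.55 K and T_H = 297.59 K, so ΔT = 97.04 K.
COP_Carnot = T_C/ΔT = 200.55/97.04 = 2.067.
Q̇_max = COP_Carnot × Ẇ = 2.067 × 0.9680 kW = 2.000 kW.

2.000 kW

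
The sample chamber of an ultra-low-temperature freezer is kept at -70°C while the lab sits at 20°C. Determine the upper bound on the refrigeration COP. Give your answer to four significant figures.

2.257

In absolute terms T_C = 203.15 K and T_H = 293.15 K, so ΔT = 90.00 K.
For a reversible cycle, COP_Carnot = T_C/ΔT = 203.15/90.00 = 2.257.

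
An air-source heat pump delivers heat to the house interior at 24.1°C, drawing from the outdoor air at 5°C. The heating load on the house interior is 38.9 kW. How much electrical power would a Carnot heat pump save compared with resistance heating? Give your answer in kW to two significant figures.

36 kW

In absolute terms T_C = 278.15 K and T_H = 297.25 K, so ΔT = 19.10 K.
COP_Carnot = T_H/ΔT = 297.25/19.10 = 15.56.
Resistance heating needs Ẇ_res = Q̇_H = 38.90 kW; the reversible heat pump needs only Ẇ_hp = Q̇_H/COP = 2.500 kW.
Saving = 38.90 − 2.500 = 36.40 kW.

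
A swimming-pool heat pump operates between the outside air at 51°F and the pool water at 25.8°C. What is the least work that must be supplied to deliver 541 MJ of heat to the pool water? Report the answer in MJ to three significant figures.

27.6 MJ

In absolute terms T_C = 283.71 K and T_H = 298.95 K, so ΔT = 15.24 K.
The reversible limit is COP_HP = T_H/ΔT = 19.61, so W_min = Q_H/COP = Q_H·ΔT/T_H.
W_min = 541.0 × 15.24/298.95 = 27.59 MJ.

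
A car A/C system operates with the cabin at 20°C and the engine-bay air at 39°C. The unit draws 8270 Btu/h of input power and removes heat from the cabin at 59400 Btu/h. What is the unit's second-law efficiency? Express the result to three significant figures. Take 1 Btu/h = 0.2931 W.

0.466

COP_actual = Q̇_C/Ẇ = 59400/8270 = 7.183.
In absolute terms T_C = 293.15 K and T_H = 312.15 K, so ΔT = 19.00 K.
COP_Carnot = T_C/ΔT = 293.15/19.00 = 15.43.
η_II = COP_actual/COP_Carnot = 7.183/15.43 = 0.4655.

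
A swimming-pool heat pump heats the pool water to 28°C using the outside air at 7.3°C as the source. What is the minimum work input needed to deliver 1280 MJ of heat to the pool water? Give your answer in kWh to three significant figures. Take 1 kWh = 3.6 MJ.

In absolute terms T_C = 280.45 K and T_H = 301.15 K, so ΔT = 20.70 K.
The reversible limit is COP_HP = T_H/ΔT = 14.55, so W_min = Q_H/COP = Q_H·ΔT/T_H.
W_min = 1280 × 20.70/301.15 = 87.98 MJ = 24.44 kWh.

24.4 kWh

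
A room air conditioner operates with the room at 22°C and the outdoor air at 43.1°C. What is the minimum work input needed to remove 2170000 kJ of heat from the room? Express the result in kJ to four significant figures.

155100 kJ

In absolute terms T_C = 295.15 K and T_H = 316.25 K, so ΔT = 21.10 K.
The reversible limit is COP_R = T_C/ΔT = 13.99, so W_min = Q_C/COP = Q_C·ΔT/T_C.
W_min = 2170000 × 21.10/295.15 = 155100 kJ.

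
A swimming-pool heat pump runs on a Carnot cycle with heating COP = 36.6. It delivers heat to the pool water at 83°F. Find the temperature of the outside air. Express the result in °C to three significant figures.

COP_HP = T_H/(T_H − T_C) gives T_H − T_C = T_H/COP.
With T_H = 301.48 K, T_C = 301.48 × (1 − 1/36.6) = 293.25 K.
Converting, 293.25 K = 20.10°C.

20.1 °C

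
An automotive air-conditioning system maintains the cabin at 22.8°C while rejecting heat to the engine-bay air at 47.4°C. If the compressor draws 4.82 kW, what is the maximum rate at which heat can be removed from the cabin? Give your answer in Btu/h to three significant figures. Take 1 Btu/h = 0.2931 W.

In absolute terms T_C = 295.95 K and T_H = 320.55 K, so ΔT = 24.60 K.
COP_Carnot = T_C/ΔT = 295.95/24.60 = 12.03.
Q̇_max = COP_Carnot × Ẇ = 12.03 × 4.820 kW = 57.99 kW = 197800 Btu/h.

198000 Btu/h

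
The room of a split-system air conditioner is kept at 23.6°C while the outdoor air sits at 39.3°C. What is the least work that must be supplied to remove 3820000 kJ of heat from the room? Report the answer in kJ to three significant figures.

In absolute terms T_C = 296.75 K and T_H = 312.45 K, so ΔT = 15.70 K.
The reversible limit is COP_R = T_C/ΔT = 18.90, so W_min = Q_C/COP = Q_C·ΔT/T_C.
W_min = 3820000 × 15.70/296.75 = 202100 kJ.

202000 kJ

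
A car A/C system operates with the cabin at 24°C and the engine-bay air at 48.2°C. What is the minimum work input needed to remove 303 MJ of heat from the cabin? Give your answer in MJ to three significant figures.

24.7 MJ

In absolute terms T_C = 297.15 K and T_H = 321.35 K, so ΔT = 24.20 K.
The reversible limit is COP_R = T_C/ΔT = 12.28, so W_min = Q_C/COP = Q_C·ΔT/T_C.
W_min = 303.0 × 24.20/297.15 = 24.68 MJ.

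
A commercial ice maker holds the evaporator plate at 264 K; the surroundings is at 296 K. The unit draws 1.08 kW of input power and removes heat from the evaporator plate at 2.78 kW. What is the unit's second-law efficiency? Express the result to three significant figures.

COP_actual = Q̇_C/Ẇ = 2.780/1.080 = 2.574.
The reservoir spacing is ΔT = 296 − 264 = 32.00 K.
COP_Carnot = T_C/ΔT = 264.00/32.00 = 8.250.
η_II = COP_actual/COP_Carnot = 2.574/8.250 = 0.3120.

0.312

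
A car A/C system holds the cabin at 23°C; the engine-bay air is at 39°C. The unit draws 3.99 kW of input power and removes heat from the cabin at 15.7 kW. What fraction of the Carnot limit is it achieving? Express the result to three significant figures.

COP_actual = Q̇_C/Ẇ = 15.70/3.990 = 3.935.
In absolute terms T_C = 296.15 K and T_H = 312.15 K, so ΔT = 16.00 K.
COP_Carnot = T_C/ΔT = 296.15/16.00 = 18.51.
η_II = COP_actual/COP_Carnot = 3.935/18.51 = 0.2126.

0.213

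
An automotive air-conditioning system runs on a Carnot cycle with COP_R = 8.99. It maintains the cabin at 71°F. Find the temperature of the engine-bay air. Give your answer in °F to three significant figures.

COP_R = T_C/(T_H − T_C) gives T_H − T_C = T_C/COP.
With T_C = 294.82 K, T_H = 294.82 × (1 + 1/8.99) = 327.61 K.
Converting, 327.61 K = 130.03°F.

130 °F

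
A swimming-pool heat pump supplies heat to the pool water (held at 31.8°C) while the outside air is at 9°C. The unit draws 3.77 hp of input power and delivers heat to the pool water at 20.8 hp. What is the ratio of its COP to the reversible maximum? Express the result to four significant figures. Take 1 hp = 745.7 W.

COP_actual = Q̇_H/Ẇ = 20.80/3.770 = 5.517.
In absolute terms T_C = 282.15 K and T_H = 304.95 K, so ΔT = 22.80 K.
COP_Carnot = T_H/ΔT = 304.95/22.80 = 13.38.
η_II = COP_actual/COP_Carnot = 5.517/13.38 = 0.4125.

0.4125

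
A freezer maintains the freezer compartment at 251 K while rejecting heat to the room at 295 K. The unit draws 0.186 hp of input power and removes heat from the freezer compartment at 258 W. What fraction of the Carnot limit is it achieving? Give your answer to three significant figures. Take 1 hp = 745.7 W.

Converting, Q̇_C = 258.0 W = 0.3460 hp, so COP_actual = Q̇_C/Ẇ = 0.3460/0.1860 = 1.860.
The reservoir spacing is ΔT = 295 − 251 = 44.00 K.
COP_Carnot = T_C/ΔT = 251.00/44.00 = 5.705.
η_II = COP_actual/COP_Carnot = 1.860/5.705 = 0.3261.

0.326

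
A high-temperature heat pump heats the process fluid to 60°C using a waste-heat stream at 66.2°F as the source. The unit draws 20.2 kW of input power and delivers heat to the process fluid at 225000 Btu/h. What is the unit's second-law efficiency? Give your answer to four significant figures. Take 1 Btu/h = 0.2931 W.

0.4018

Converting, Q̇_H = 225000 Btu/h = 65.95 kW, so COP_actual = Q̇_H/Ẇ = 65.95/20.20 = 3.265.
In absolute terms T_C = 292.15 K and T_H = 333.15 K, so ΔT = 41.00 K.
COP_Carnot = T_H/ΔT = 333.15/41.00 = 8.126.
η_II = COP_actual/COP_Carnot = 3.265/8.126 = 0.4018.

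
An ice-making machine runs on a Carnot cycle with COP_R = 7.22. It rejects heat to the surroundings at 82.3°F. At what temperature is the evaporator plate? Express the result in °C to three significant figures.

For a Carnot refrigerator COP_R = T_C/(T_H − T_C), so T_C = COP·T_H/(1 + COP).
With T_H = 301.09 K, T_C = 7.22 × 301.09/8.220 = 264.46 K.
Converting, 264.46 K = -8.69°C.

-8.69 °C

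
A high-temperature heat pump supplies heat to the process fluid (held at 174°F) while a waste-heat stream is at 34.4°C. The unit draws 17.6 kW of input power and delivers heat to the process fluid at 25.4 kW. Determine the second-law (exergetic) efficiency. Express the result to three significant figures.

COP_actual = Q̇_H/Ẇ = 25.40/17.60 = 1.443.
In absolute terms T_C = 307.55 K and T_H = 352.04 K, so ΔT = 44.49 K.
COP_Carnot = T_H/ΔT = 352.04/44.49 = 7.913.
η_II = COP_actual/COP_Carnot = 1.443/7.913 = 0.1824.

0.182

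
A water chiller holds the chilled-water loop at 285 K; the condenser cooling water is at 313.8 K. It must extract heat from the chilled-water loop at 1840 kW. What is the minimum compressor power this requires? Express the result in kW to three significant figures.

186 kW

The reservoir spacing is ΔT = 313.8 − 285 = 28.80 K.
COP_Carnot = T_C/ΔT = 285.00/28.80 = 9.896.
Ẇ_min = Q̇/COP_Carnot = 1840/9.896 = 185.9 kW.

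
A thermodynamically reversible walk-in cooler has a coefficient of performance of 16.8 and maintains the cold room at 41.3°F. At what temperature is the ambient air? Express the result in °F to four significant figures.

71.12 °F

COP_R = T_C/(T_H − T_C) gives T_H − T_C = T_C/COP.
With T_C = 278.32 K, T_H = 278.32 × (1 + 1/16.8) = 294.88 K.
Converting, 294.88 K = 71.12°F.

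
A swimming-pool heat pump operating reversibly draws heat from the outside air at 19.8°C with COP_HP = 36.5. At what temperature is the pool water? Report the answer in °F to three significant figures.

82.5 °F

COP_HP = T_H/(T_H − T_C) rearranges to T_H = COP·T_C/(COP − 1).
With T_C = 292.95 K, T_H = 36.5 × 292.95/35.50 = 301.20 K.
Converting, 301.20 K = 82.49°F.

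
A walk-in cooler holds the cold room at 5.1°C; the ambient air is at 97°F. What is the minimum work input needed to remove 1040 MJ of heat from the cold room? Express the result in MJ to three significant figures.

116 MJ

In absolute terms T_C = 278.25 K and T_H = 309.26 K, so ΔT = 31.01 K.
The reversible limit is COP_R = T_C/ΔT = 8.973, so W_min = Q_C/COP = Q_C·ΔT/T_C.
W_min = 1040 × 31.01/278.25 = 115.9 MJ.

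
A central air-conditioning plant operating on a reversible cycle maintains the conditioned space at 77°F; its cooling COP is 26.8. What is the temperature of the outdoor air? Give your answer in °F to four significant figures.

97.03 °F

COP_R = T_C/(T_H − T_C) gives T_H − T_C = T_C/COP.
With T_C = 298.15 K, T_H = 298.15 × (1 + 1/26.8) = 309.27 K.
Converting, 309.27 K = 97.03°F.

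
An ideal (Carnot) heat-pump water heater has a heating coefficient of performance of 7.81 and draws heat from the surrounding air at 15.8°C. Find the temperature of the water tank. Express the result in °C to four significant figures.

58.23 °C

COP_HP = T_H/(T_H − T_C) rearranges to T_H = COP·T_C/(COP − 1).
With T_C = 288.95 K, T_H = 7.81 × 288.95/6.810 = 331.38 K.
Converting, 331.38 K = 58.23°C.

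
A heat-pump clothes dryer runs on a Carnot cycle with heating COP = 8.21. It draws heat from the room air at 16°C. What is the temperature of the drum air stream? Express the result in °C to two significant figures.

56 °C

COP_HP = T_H/(T_H − T_C) rearranges to T_H = COP·T_C/(COP − 1).
With T_C = 289.15 K, T_H = 8.21 × 289.15/7.210 = 329.25 K.
Converting, 329.25 K = 56.10°C.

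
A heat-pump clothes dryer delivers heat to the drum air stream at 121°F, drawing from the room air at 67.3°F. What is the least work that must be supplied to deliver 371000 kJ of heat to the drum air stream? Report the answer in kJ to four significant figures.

In absolute terms T_C = 292.76 K and T_H = 322.59 K, so ΔT = 29.83 K.
The reversible limit is COP_HP = T_H/ΔT = 10.81, so W_min = Q_H/COP = Q_H·ΔT/T_H.
W_min = 371000 × 29.83/322.59 = 34310 kJ.

34310 kJ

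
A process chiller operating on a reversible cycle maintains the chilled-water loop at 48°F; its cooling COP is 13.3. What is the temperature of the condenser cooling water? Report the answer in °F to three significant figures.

COP_R = T_C/(T_H − T_C) gives T_H − T_C = T_C/COP.
With T_C = 282.04 K, T_H = 282.04 × (1 + 1/13.3) = 303.24 K.
Converting, 303.24 K = 86.17°F.

86.2 °F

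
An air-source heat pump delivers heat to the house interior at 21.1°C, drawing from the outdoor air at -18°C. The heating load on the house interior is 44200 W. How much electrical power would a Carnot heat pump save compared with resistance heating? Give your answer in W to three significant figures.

In absolute terms T_C = 255.15 K and T_H = 294.25 K, so ΔT = 39.10 K.
COP_Carnot = T_H/ΔT = 294.25/39.10 = 7.526.
Resistance heating needs Ẇ_res = Q̇_H = 44200 W; the reversible heat pump needs only Ẇ_hp = Q̇_H/COP = 5873 W.
Saving = 44200 − 5873 = 38330 W.

38300 W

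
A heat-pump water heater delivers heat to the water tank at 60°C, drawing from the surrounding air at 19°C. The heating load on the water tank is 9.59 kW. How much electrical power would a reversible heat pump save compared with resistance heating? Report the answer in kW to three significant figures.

8.41 kW

In absolute terms T_C = 292.15 K and T_H = 333.15 K, so ΔT = 41.00 K.
COP_Carnot = T_H/ΔT = 333.15/41.00 = 8.126.
Resistance heating needs Ẇ_res = Q̇_H = 9.590 kW; the reversible heat pump needs only Ẇ_hp = Q̇_H/COP = 1.180 kW.
Saving = 9.590 − 1.180 = 8.410 kW.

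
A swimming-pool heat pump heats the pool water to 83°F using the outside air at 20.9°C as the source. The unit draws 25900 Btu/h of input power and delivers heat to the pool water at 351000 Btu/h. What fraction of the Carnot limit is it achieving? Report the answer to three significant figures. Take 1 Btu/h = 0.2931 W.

COP_actual = Q̇_H/Ẇ = 351000/25900 = 13.55.
In absolute terms T_C = 294.05 K and T_H = 301.48 K, so ΔT = 7.433 K.
COP_Carnot = T_H/ΔT = 301.48/7.433 = 40.56.
η_II = COP_actual/COP_Carnot = 13.55/40.56 = 0.3341.

0.334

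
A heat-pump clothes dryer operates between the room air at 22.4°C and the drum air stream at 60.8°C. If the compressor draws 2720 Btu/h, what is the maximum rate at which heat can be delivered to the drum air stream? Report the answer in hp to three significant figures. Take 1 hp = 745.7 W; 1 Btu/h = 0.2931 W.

9.30 hp

In absolute terms T_C = 295.55 K and T_H = 333.95 K, so ΔT = 38.40 K.
COP_Carnot = T_H/ΔT = 333.95/38.40 = 8.697.
Q̇_max = COP_Carnot × Ẇ = 8.697 × 2720 Btu/h = 23650 Btu/h = 9.298 hp.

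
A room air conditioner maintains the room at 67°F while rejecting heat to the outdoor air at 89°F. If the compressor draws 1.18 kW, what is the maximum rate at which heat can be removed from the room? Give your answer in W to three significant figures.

In absolute terms T_C = 292.59 K and T_H = 304.82 K, so ΔT = 12.22 K.
COP_Carnot = T_C/ΔT = 292.59/12.22 = 23.94.
Q̇_max = COP_Carnot × Ẇ = 23.94 × 1.180 kW = 28.25 kW = 28250 W.

28200 W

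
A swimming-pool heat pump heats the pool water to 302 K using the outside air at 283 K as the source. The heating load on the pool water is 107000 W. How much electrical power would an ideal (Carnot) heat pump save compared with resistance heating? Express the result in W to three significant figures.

The reservoir spacing is ΔT = 302 − 283 = 19.00 K.
COP_Carnot = T_H/ΔT = 302.00/19.00 = 15.89.
Resistance heating needs Ẇ_res = Q̇_H = 107000 W; the reversible heat pump needs only Ẇ_hp = Q̇_H/COP = 6732 W.
Saving = 107000 − 6732 = 100300 W.

100000 W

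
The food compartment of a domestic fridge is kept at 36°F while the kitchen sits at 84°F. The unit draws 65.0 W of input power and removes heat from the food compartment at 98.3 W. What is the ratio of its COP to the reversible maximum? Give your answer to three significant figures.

0.146

COP_actual = Q̇_C/Ẇ = 98.30/65.00 = 1.512.
In absolute terms T_C = 275.37 K and T_H = 302.04 K, so ΔT = 26.67 K.
COP_Carnot = T_C/ΔT = 275.37/26.67 = 10.33.
η_II = COP_actual/COP_Carnot = 1.512/10.33 = 0.1464.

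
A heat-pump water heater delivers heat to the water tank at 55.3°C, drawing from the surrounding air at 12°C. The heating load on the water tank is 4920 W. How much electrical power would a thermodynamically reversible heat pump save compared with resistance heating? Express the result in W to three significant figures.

4270 W

In absolute terms T_C = 285.15 K and T_H = 328.45 K, so ΔT = 43.30 K.
COP_Carnot = T_H/ΔT = 328.45/43.30 = 7.585.
Resistance heating needs Ẇ_res = Q̇_H = 4920 W; the reversible heat pump needs only Ẇ_hp = Q̇_H/COP = 648.6 W.
Saving = 4920 − 648.6 = 4271 W.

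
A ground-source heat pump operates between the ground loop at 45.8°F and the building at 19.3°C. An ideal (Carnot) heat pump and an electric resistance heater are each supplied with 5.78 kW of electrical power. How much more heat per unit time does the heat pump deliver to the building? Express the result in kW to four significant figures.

139.5 kW

In absolute terms T_C = 280.82 K and T_H = 292.45 K, so ΔT = 11.63 K.
COP_Carnot = T_H/ΔT = 292.45/11.63 = 25.14.
The heat pump delivers Q̇_H = COP × Ẇ = 145.3 kW; the resistance heater delivers Ẇ = 5.780 kW.
Extra = (COP − 1)·Ẇ = 139.5 kW.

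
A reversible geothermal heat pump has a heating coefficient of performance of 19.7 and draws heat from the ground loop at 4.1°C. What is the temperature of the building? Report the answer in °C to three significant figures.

18.9 °C

COP_HP = T_H/(T_H − T_C) rearranges to T_H = COP·T_C/(COP − 1).
With T_C = 277.25 K, T_H = 19.7 × 277.25/18.70 = 292.08 K.
Converting, 292.08 K = 18.93°C.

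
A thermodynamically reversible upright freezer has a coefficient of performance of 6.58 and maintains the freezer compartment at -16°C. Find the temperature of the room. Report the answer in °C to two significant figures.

COP_R = T_C/(T_H − T_C) gives T_H − T_C = T_C/COP.
With T_C = 257.15 K, T_H = 257.15 × (1 + 1/6.58) = 296.23 K.
Converting, 296.23 K = 23.08°C.

23 °C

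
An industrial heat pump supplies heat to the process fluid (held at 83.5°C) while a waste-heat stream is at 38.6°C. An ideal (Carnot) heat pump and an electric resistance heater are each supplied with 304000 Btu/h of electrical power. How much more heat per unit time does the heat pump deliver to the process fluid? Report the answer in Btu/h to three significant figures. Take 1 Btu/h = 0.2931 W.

In absolute terms T_C = 311.75 K and T_H = 356.65 K, so ΔT = 44.90 K.
COP_Carnot = T_H/ΔT = 356.65/44.90 = 7.943.
The heat pump delivers Q̇_H = COP × Ẇ = 2415000 Btu/h; the resistance heater delivers Ẇ = 304000 Btu/h.
Extra = (COP − 1)·Ẇ = 2111000 Btu/h.

2110000 Btu/h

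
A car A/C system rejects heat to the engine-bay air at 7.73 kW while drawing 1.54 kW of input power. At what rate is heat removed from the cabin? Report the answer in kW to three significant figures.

6.19 kW

For a cyclic device the first law requires Q̇_H = Q̇_C + Ẇ.
Q̇_C = Q̇_H − Ẇ = 6.190 kW.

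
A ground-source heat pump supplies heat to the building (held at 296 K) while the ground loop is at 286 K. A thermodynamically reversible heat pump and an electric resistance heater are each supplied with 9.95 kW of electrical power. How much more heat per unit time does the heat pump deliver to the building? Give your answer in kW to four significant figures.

The reservoir spacing is ΔT = 296 − 286 = 10.00 K.
COP_Carnot = T_H/ΔT = 296.00/10.00 = 29.60.
The heat pump delivers Q̇_H = COP × Ẇ = 294.5 kW; the resistance heater delivers Ẇ = 9.950 kW.
Extra = (COP − 1)·Ẇ = 284.6 kW.

284.6 kW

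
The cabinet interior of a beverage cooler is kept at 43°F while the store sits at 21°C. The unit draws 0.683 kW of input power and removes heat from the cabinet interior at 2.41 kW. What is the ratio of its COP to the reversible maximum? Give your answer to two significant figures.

COP_actual = Q̇_C/Ẇ = 2.410/0.6830 = 3.529.
In absolute terms T_C = 279.26 K and T_H = 294.15 K, so ΔT = 14.89 K.
COP_Carnot = T_C/ΔT = 279.26/14.89 = 18.76.
η_II = COP_actual/COP_Carnot = 3.529/18.76 = 0.1881.

0.19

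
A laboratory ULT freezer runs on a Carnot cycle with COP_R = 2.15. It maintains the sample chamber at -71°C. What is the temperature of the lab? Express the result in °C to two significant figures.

COP_R = T_C/(T_H − T_C) gives T_H − T_C = T_C/COP.
With T_C = 202.15 K, T_H = 202.15 × (1 + 1/2.15) = 296.17 K.
Converting, 296.17 K = 23.02°C.

23 °C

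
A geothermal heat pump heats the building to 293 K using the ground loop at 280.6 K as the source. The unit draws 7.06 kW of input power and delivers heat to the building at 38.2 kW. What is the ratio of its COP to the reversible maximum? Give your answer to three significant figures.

0.229

COP_actual = Q̇_H/Ẇ = 38.20/7.060 = 5.411.
The reservoir spacing is ΔT = 293 − 280.6 = 12.40 K.
COP_Carnot = T_H/ΔT = 293.00/12.40 = 23.63.
η_II = COP_actual/COP_Carnot = 5.411/23.63 = 0.2290.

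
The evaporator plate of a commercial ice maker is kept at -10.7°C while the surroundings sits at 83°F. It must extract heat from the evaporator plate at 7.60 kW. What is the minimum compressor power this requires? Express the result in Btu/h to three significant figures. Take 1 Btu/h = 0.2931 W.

3860 Btu/h

In absolute terms T_C = 262.45 K and T_H = 301.48 K, so ΔT = 39.03 K.
COP_Carnot = T_C/ΔT = 262.45/39.03 = 6.724.
Ẇ_min = Q̇/COP_Carnot = 7.600/6.724 = 1.130 kW = 3856 Btu/h.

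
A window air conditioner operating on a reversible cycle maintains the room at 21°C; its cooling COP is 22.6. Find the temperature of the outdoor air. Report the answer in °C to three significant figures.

COP_R = T_C/(T_H − T_C) gives T_H − T_C = T_C/COP.
With T_C = 294.15 K, T_H = 294.15 × (1 + 1/22.6) = 307.17 K.
Converting, 307.17 K = 34.02°C.

34.0 °C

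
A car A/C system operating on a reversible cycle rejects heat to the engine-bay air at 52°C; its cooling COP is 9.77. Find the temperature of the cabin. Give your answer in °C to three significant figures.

For a Carnot refrigerator COP_R = T_C/(T_H − T_C), so T_C = COP·T_H/(1 + COP).
With T_H = 325.15 K, T_C = 9.77 × 325.15/10.77 = 294.96 K.
Converting, 294.96 K = 21.81°C.

21.8 °C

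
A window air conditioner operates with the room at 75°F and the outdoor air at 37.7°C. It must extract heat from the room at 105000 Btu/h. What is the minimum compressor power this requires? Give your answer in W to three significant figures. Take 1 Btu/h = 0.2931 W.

1430 W

In absolute terms T_C = 297.04 K and T_H = 310.85 K, so ΔT = 13.81 K.
COP_Carnot = T_C/ΔT = 297.04/13.81 = 21.51.
Ẇ_min = Q̇/COP_Carnot = 105000/21.51 = 4882 Btu/h = 1431 W.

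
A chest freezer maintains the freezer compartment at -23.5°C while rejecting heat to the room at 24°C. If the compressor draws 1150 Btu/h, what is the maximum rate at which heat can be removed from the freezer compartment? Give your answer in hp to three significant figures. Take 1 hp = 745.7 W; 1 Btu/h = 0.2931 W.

2.38 hp

In absolute terms T_C = 249.65 K and T_H = 297.15 K, so ΔT = 47.50 K.
COP_Carnot = T_C/ΔT = 249.65/47.50 = 5.256.
Q̇_max = COP_Carnot × Ẇ = 5.256 × 1150 Btu/h = 6044 Btu/h = 2.376 hp.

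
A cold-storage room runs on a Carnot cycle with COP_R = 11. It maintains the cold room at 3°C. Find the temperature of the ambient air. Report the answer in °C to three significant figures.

28.1 °C

COP_R = T_C/(T_H − T_C) gives T_H − T_C = T_C/COP.
With T_C = 276.15 K, T_H = 276.15 × (1 + 1/11) = 301.25 K.
Converting, 301.25 K = 28.10°C.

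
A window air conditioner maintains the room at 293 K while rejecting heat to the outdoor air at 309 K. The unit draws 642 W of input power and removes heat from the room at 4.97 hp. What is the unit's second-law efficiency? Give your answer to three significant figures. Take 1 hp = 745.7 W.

0.315

Converting, Q̇_C = 4.970 hp = 3706 W, so COP_actual = Q̇_C/Ẇ = 3706/642.0 = 5.773.
The reservoir spacing is ΔT = 309 − 293 = 16.00 K.
COP_Carnot = T_C/ΔT = 293.00/16.00 = 18.31.
η_II = COP_actual/COP_Carnot = 5.773/18.31 = 0.3152.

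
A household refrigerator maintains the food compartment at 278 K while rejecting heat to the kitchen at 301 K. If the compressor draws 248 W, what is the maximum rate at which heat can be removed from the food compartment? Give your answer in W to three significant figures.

3000 W

The reservoir spacing is ΔT = 301 − 278 = 23.00 K.
COP_Carnot = T_C/ΔT = 278.00/23.00 = 12.09.
Q̇_max = COP_Carnot × Ẇ = 12.09 × 248.0 W = 2998 W.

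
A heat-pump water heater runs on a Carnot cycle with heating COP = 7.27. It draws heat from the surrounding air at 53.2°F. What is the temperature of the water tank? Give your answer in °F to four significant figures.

COP_HP = T_H/(T_H − T_C) rearranges to T_H = COP·T_C/(COP − 1).
With T_C = 284.93 K, T_H = 7.27 × 284.93/6.270 = 330.37 K.
Converting, 330.37 K = 135.00°F.

135.0 °F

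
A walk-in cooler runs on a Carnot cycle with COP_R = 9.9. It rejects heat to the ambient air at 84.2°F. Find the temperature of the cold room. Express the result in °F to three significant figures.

34.3 °F

For a Carnot refrigerator COP_R = T_C/(T_H − T_C), so T_C = COP·T_H/(1 + COP).
With T_H = 302.15 K, T_C = 9.9 × 302.15/10.90 = 274.43 K.
Converting, 274.43 K = 34.30°F.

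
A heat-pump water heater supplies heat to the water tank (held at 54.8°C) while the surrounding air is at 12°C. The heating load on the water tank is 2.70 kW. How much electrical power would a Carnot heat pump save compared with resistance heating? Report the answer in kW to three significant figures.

In absolute terms T_C = 285.15 K and T_H = 327.95 K, so ΔT = 42.80 K.
COP_Carnot = T_H/ΔT = 327.95/42.80 = 7.662.
Resistance heating needs Ẇ_res = Q̇_H = 2.700 kW; the reversible heat pump needs only Ẇ_hp = Q̇_H/COP = 0.3524 kW.
Saving = 2.700 − 0.3524 = 2.348 kW.

2.35 kW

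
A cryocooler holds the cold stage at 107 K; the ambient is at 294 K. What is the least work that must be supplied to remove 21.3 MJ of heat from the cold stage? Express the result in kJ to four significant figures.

The reservoir spacing is ΔT = 294 − 107 = 187.0 K.
The reversible limit is COP_R = T_C/ΔT = 0.5722, so W_min = Q_C/COP = Q_C·ΔT/T_C.
W_min = 21.30 × 187.0/107.00 = 37.23 MJ = 37230 kJ.

37230 kJ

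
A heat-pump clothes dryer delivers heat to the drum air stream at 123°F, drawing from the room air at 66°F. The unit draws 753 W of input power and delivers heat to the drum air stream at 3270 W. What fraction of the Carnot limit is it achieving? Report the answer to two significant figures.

0.42

COP_actual = Q̇_H/Ẇ = 3270/753.0 = 4.343.
In absolute terms T_C = 292.04 K and T_H = 323.71 K, so ΔT = 31.67 K.
COP_Carnot = T_H/ΔT = 323.71/31.67 = 10.22.
η_II = COP_actual/COP_Carnot = 4.343/10.22 = 0.4248.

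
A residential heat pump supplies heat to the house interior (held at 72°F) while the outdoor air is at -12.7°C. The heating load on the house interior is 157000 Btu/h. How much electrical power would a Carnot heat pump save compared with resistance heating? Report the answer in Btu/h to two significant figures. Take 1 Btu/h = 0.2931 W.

In absolute terms T_C = 260.45 K and T_H = 295.37 K, so ΔT = 34.92 K.
COP_Carnot = T_H/ΔT = 295.37/34.92 = 8.458.
Resistance heating needs Ẇ_res = Q̇_H = 157000 Btu/h; the reversible heat pump needs only Ẇ_hp = Q̇_H/COP = 18560 Btu/h.
Saving = 157000 − 18560 = 138400 Btu/h.

140000 Btu/h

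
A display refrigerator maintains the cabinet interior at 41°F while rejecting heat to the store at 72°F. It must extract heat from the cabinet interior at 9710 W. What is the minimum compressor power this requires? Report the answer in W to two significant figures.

In absolute terms T_C = 278.15 K and T_H = 295.37 K, so ΔT = 17.22 K.
COP_Carnot = T_C/ΔT = 278.15/17.22 = 16.15.
Ẇ_min = Q̇/COP_Carnot = 9710/16.15 = 601.2 W.

600 W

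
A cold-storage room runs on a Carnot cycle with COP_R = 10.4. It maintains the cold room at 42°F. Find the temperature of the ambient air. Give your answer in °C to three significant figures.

COP_R = T_C/(T_H − T_C) gives T_H − T_C = T_C/COP.
With T_C = 278.71 K, T_H = 278.71 × (1 + 1/10.4) = 305.50 K.
Converting, 305.50 K = 32.35°C.

32.4 °C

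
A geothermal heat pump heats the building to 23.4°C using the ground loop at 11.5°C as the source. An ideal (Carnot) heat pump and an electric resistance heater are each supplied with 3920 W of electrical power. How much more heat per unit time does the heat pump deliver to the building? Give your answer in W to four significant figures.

93770 W

In absolute terms T_C = 284.65 K and T_H = 296.55 K, so ΔT = 11.90 K.
COP_Carnot = T_H/ΔT = 296.55/11.90 = 24.92.
The heat pump delivers Q̇_H = COP × Ẇ = 97690 W; the resistance heater delivers Ẇ = 3920 W.
Extra = (COP − 1)·Ẇ = 93770 W.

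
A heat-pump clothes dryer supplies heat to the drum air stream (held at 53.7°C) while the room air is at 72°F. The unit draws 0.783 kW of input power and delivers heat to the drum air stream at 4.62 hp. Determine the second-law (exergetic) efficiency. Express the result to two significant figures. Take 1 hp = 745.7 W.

Converting, Q̇_H = 4.620 hp = 3.445 kW, so COP_actual = Q̇_H/Ẇ = 3.445/0.7830 = 4.400.
In absolute terms T_C = 295.37 K and T_H = 326.85 K, so ΔT = 31.48 K.
COP_Carnot = T_H/ΔT = 326.85/31.48 = 10.38.
η_II = COP_actual/COP_Carnot = 4.400/10.38 = 0.4237.

0.42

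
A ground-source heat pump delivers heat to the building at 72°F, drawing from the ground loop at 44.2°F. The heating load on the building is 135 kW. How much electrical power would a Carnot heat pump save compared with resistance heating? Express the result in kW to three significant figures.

128 kW

In absolute terms T_C = 279.93 K and T_H = 295.37 K, so ΔT = 15.44 K.
COP_Carnot = T_H/ΔT = 295.37/15.44 = 19.12.
Resistance heating needs Ẇ_res = Q̇_H = 135.0 kW; the reversible heat pump needs only Ẇ_hp = Q̇_H/COP = 7.059 kW.
Saving = 135.0 − 7.059 = 127.9 kW.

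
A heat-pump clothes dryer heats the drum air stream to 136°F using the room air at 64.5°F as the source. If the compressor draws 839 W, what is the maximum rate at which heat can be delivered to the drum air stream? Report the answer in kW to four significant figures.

6.990 kW

In absolute terms T_C = 291.21 K and T_H = 330.93 K, so ΔT = 39.72 K.
COP_Carnot = T_H/ΔT = 330.93/39.72 = 8.331.
Q̇_max = COP_Carnot × Ẇ = 8.331 × 839.0 W = 6990 W = 6.990 kW.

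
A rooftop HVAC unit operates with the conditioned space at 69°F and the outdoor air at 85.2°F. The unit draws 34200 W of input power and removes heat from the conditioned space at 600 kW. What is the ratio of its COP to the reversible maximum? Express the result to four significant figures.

0.5376

Converting, Q̇_C = 600.0 kW = 600000 W, so COP_actual = Q̇_C/Ẇ = 600000/34200 = 17.54.
In absolute terms T_C = 293.71 K and T_H = 302.71 K, so ΔT = 9.000 K.
COP_Carnot = T_C/ΔT = 293.71/9.000 = 32.63.
η_II = COP_actual/COP_Carnot = 17.54/32.63 = 0.5376.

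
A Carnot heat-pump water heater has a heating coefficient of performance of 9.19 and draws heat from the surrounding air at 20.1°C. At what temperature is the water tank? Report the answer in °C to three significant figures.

55.9 °C

COP_HP = T_H/(T_H − T_C) rearranges to T_H = COP·T_C/(COP − 1).
With T_C = 293.25 K, T_H = 9.19 × 293.25/8.190 = 329.06 K.
Converting, 329.06 K = 55.91°C.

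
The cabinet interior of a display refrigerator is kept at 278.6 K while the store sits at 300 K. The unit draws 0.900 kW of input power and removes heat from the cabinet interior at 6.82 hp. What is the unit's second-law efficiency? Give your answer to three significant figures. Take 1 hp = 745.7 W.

0.434

Converting, Q̇_C = 6.820 hp = 5.086 kW, so COP_actual = Q̇_C/Ẇ = 5.086/0.9000 = 5.651.
The reservoir spacing is ΔT = 300 − 278.6 = 21.40 K.
COP_Carnot = T_C/ΔT = 278.60/21.40 = 13.02.
η_II = COP_actual/COP_Carnot = 5.651/13.02 = 0.4340.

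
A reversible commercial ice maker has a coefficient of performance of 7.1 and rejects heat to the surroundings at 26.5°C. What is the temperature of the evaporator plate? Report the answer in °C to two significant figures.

-10 °C

For a Carnot refrigerator COP_R = T_C/(T_H − T_C), so T_C = COP·T_H/(1 + COP).
With T_H = 299.65 K, T_C = 7.1 × 299.65/8.100 = 262.66 K.
Converting, 262.66 K = -10.49°C.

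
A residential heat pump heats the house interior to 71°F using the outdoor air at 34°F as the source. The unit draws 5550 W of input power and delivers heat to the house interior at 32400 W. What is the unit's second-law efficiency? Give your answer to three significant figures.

0.407

COP_actual = Q̇_H/Ẇ = 32400/5550 = 5.838.
In absolute terms T_C = 274.26 K and T_H = 294.82 K, so ΔT = 20.56 K.
COP_Carnot = T_H/ΔT = 294.82/20.56 = 14.34.
η_II = COP_actual/COP_Carnot = 5.838/14.34 = 0.4070.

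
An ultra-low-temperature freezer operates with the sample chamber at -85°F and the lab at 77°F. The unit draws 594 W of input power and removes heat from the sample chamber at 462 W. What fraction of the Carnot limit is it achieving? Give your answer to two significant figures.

COP_actual = Q̇_C/Ẇ = 462.0/594.0 = 0.7778.
In absolute terms T_C = 208.15 K and T_H = 298.15 K, so ΔT = 90.00 K.
COP_Carnot = T_C/ΔT = 208.15/90.00 = 2.313.
η_II = COP_actual/COP_Carnot = 0.7778/2.313 = 0.3363.

0.34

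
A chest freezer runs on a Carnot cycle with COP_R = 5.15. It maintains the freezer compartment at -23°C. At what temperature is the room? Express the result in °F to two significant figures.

78 °F

COP_R = T_C/(T_H − T_C) gives T_H − T_C = T_C/COP.
With T_C = 250.15 K, T_H = 250.15 × (1 + 1/5.15) = 298.72 K.
Converting, 298.72 K = 78.03°F.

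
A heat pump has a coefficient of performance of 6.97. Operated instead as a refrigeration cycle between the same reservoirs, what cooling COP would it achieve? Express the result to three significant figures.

5.97

Since Q_H = Q_C + W for any cycle, COP_R = Q_C/W = Q_H/W − 1.
COP_R = 6.97 − 1 = 5.97.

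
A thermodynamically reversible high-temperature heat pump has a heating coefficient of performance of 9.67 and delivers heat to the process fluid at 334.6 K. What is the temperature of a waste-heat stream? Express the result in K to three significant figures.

300 K

COP_HP = T_H/(T_H − T_C) gives T_H − T_C = T_H/COP.
With T_H = 334.60 K, T_C = 334.60 × (1 − 1/9.67) = 300.00 K.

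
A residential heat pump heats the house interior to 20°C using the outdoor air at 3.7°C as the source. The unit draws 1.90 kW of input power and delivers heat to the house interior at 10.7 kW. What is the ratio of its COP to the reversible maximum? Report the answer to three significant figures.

COP_actual = Q̇_H/Ẇ = 10.70/1.900 = 5.632.
In absolute terms T_C = 276.85 K and T_H = 293.15 K, so ΔT = 16.30 K.
COP_Carnot = T_H/ΔT = 293.15/16.30 = 17.98.
η_II = COP_actual/COP_Carnot = 5.632/17.98 = 0.3131.

0.313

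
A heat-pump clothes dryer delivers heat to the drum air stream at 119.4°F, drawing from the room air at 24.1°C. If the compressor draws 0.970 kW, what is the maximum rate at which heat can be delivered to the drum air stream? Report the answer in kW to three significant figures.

In absolute terms T_C = 297.25 K and T_H = 321.71 K, so ΔT = 24.46 K.
COP_Carnot = T_H/ΔT = 321.71/24.46 = 13.15.
Q̇_max = COP_Carnot × Ẇ = 13.15 × 0.9700 kW = 12.76 kW.

12.8 kW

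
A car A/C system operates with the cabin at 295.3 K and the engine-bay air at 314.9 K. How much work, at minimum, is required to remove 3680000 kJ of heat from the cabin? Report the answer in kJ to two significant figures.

The reservoir spacing is ΔT = 314.9 − 295.3 = 19.60 K.
The reversible limit is COP_R = T_C/ΔT = 15.07, so W_min = Q_C/COP = Q_C·ΔT/T_C.
W_min = 3680000 × 19.60/295.30 = 244300 kJ.

240000 kJ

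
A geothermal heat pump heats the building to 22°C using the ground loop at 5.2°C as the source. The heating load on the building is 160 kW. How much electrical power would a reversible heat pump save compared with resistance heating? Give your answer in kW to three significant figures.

In absolute terms T_C = 278.35 K and T_H = 295.15 K, so ΔT = 16.80 K.
COP_Carnot = T_H/ΔT = 295.15/16.80 = 17.57.
Resistance heating needs Ẇ_res = Q̇_H = 160.0 kW; the reversible heat pump needs only Ẇ_hp = Q̇_H/COP = 9.107 kW.
Saving = 160.0 − 9.107 = 150.9 kW.

151 kW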